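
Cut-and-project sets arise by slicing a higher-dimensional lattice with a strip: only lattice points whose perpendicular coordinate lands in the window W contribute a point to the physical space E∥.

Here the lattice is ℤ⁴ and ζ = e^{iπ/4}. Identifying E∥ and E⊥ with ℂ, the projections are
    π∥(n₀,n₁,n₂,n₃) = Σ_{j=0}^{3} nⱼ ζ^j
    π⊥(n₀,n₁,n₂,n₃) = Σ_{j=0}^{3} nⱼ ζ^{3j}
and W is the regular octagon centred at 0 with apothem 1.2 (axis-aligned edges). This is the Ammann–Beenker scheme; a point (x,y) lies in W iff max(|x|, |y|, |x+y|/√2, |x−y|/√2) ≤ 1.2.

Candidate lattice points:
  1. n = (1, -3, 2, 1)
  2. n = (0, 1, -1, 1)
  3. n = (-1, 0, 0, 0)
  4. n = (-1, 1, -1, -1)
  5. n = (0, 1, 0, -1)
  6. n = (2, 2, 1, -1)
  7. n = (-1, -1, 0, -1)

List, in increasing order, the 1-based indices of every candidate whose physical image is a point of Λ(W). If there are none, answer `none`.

3, 6

π⊥(n) = n₀ + n₁ζ³ + n₂ζ⁶ + n₃ζ⁹ where ζ = e^{iπ/4}.
candidate 1: n = (1, -3, 2, 1) → π⊥ ≈ (+3.82843, -3.41421); max(|x|,|y|,|x±y|/√2) = 5.12132 > 1.2 ⇒ ∉ W
candidate 2: n = (0, 1, -1, 1) → π⊥ ≈ (+0.00000, +2.41421); max(|x|,|y|,|x±y|/√2) = 2.41421 > 1.2 ⇒ ∉ W
candidate 3: n = (-1, 0, 0, 0) → π⊥ ≈ (-1.00000, +0.00000); max(|x|,|y|,|x±y|/√2) = 1.00000 ≤ 1.2 ⇒ ∈ W
candidate 4: n = (-1, 1, -1, -1) → π⊥ ≈ (-2.41421, +1.00000); max(|x|,|y|,|x±y|/√2) = 2.41421 > 1.2 ⇒ ∉ W
candidate 5: n = (0, 1, 0, -1) → π⊥ ≈ (-1.41421, +0.00000); max(|x|,|y|,|x±y|/√2) = 1.41421 > 1.2 ⇒ ∉ W
candidate 6: n = (2, 2, 1, -1) → π⊥ ≈ (-0.12132, -0.29289); max(|x|,|y|,|x±y|/√2) = 0.29289 ≤ 1.2 ⇒ ∈ W
candidate 7: n = (-1, -1, 0, -1) → π⊥ ≈ (-1.00000, -1.41421); max(|x|,|y|,|x±y|/√2) = 1.70711 > 1.2 ⇒ ∉ W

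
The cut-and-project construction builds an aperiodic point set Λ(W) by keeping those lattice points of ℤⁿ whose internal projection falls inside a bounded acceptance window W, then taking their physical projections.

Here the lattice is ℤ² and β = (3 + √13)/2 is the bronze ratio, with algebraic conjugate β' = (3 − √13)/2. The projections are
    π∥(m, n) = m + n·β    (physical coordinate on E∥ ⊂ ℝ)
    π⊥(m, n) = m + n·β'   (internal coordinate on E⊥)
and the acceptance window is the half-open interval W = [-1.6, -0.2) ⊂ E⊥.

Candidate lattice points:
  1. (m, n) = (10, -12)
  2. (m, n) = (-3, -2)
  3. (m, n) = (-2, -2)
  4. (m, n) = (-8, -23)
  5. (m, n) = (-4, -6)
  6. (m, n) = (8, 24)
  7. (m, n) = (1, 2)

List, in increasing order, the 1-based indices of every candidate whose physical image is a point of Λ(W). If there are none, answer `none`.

Compute β' = (3−√13)/2 = -0.302776, so π⊥(m,n) = m -0.302776·n.
#1 (10,-12): internal coord 10 + (-12)·β' = +13.633308; +13.633308 ∉ [-1.6, -0.2) → out
#2 (-3,-2): internal coord -3 + (-2)·β' = -2.394449; -2.394449 ∉ [-1.6, -0.2) → out
#3 (-2,-2): internal coord -2 + (-2)·β' = -1.394449; -1.394449 ∈ [-1.6, -0.2) → IN Λ
#4 (-8,-23): internal coord -8 + (-23)·β' = -1.036160; -1.036160 ∈ [-1.6, -0.2) → IN Λ
#5 (-4,-6): internal coord -4 + (-6)·β' = -2.183346; -2.183346 ∉ [-1.6, -0.2) → out
#6 (8,24): internal coord 8 + (24)·β' = +0.733385; +0.733385 ∉ [-1.6, -0.2) → out
#7 (1,2): internal coord 1 + (2)·β' = +0.394449; +0.394449 ∉ [-1.6, -0.2) → out

3, 4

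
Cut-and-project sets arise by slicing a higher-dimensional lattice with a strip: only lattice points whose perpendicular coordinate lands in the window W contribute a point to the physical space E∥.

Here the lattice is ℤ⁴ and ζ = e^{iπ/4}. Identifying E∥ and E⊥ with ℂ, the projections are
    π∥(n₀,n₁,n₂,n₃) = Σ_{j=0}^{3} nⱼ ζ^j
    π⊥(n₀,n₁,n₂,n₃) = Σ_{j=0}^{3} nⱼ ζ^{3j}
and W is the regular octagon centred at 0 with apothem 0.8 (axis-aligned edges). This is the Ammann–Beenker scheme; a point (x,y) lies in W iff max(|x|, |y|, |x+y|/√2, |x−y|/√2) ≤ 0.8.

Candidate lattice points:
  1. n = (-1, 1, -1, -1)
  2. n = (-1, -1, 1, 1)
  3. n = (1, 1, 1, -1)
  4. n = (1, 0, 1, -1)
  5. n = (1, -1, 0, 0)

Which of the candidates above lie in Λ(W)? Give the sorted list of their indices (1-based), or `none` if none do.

none

Internal map: ζ^{3j} for j=0..3 gives (1,0), (−√2/2,√2/2), (0,−1), (√2/2,√2/2).
#1 (-1, 1, -1, -1): internal (-2.41421, 1.00000); octagon support 2.41421 vs apothem 0.8 → ∉ W
#2 (-1, -1, 1, 1): internal (0.41421, -1.00000); octagon support 1.00000 vs apothem 0.8 → ∉ W
#3 (1, 1, 1, -1): internal (-0.41421, -1.00000); octagon support 1.00000 vs apothem 0.8 → ∉ W
#4 (1, 0, 1, -1): internal (0.29289, -1.70711); octagon support 1.70711 vs apothem 0.8 → ∉ W
#5 (1, -1, 0, 0): internal (1.70711, -0.70711); octagon support 1.70711 vs apothem 0.8 → ∉ W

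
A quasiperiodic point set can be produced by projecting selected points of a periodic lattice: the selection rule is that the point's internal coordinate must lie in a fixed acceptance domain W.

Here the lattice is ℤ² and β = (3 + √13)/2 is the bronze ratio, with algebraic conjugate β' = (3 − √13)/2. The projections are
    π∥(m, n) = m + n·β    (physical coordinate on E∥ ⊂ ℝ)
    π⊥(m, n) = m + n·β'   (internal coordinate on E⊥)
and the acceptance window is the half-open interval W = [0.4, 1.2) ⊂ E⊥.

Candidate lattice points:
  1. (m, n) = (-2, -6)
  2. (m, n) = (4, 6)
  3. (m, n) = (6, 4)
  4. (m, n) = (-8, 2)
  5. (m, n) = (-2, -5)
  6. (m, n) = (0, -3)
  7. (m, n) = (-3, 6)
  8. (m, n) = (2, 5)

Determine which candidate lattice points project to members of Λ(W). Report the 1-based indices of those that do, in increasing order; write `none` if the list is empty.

6, 8

Numerically β ≈ 3.30278 and β' = −1/β ≈ -0.30278.
#1 (-2,-6): internal coord -2 + (-6)·β' = -0.18335; -0.18335 ∉ [0.4, 1.2) → out
#2 (4,6): internal coord 4 + (6)·β' = +2.18335; +2.18335 ∉ [0.4, 1.2) → out
#3 (6,4): internal coord 6 + (4)·β' = +4.78890; +4.78890 ∉ [0.4, 1.2) → out
#4 (-8,2): internal coord -8 + (2)·β' = -8.60555; -8.60555 ∉ [0.4, 1.2) → out
#5 (-2,-5): internal coord -2 + (-5)·β' = -0.48612; -0.48612 ∉ [0.4, 1.2) → out
#6 (0,-3): internal coord 0 + (-3)·β' = +0.90833; +0.90833 ∈ [0.4, 1.2) → IN Λ
#7 (-3,6): internal coord -3 + (6)·β' = -4.81665; -4.81665 ∉ [0.4, 1.2) → out
#8 (2,5): internal coord 2 + (5)·β' = +0.48612; +0.48612 ∈ [0.4, 1.2) → IN Λ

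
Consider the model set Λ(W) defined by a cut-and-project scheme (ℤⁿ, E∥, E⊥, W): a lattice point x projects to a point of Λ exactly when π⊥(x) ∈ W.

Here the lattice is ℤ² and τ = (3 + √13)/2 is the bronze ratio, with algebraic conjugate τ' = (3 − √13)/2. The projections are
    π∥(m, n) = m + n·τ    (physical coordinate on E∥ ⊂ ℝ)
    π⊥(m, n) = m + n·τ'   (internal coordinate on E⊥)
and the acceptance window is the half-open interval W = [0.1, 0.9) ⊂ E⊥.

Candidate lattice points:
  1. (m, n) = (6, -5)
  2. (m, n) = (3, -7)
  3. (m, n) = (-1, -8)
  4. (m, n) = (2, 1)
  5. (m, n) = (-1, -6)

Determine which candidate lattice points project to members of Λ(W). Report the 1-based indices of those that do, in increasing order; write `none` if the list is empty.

5

τ' = (3−√13)/2 ≈ -0.30278.
#1 (6,-5): internal coord 6 + (-5)·τ' = +7.51388; +7.51388 ∉ [0.1, 0.9) → out
#2 (3,-7): internal coord 3 + (-7)·τ' = +5.11943; +5.11943 ∉ [0.1, 0.9) → out
#3 (-1,-8): internal coord -1 + (-8)·τ' = +1.42221; +1.42221 ∉ [0.1, 0.9) → out
#4 (2,1): internal coord 2 + (1)·τ' = +1.69722; +1.69722 ∉ [0.1, 0.9) → out
#5 (-1,-6): internal coord -1 + (-6)·τ' = +0.81665; +0.81665 ∈ [0.1, 0.9) → IN Λ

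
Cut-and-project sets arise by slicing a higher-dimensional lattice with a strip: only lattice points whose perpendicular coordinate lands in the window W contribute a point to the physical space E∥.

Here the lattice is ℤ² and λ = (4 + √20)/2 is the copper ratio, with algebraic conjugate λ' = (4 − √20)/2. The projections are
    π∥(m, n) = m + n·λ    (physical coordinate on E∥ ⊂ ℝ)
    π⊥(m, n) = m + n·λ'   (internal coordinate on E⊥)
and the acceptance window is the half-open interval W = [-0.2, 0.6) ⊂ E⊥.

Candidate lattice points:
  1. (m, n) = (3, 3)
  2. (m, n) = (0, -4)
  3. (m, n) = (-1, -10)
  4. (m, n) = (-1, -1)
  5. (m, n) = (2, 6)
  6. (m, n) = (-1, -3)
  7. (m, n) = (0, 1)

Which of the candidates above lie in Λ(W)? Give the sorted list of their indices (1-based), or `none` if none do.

λ' = (4−√20)/2 ≈ -0.236068.
#1 (3,3): internal coord 3 + (3)·λ' = +2.291796; +2.291796 ∉ [-0.2, 0.6) → out
#2 (0,-4): internal coord 0 + (-4)·λ' = +0.944272; +0.944272 ∉ [-0.2, 0.6) → out
#3 (-1,-10): internal coord -1 + (-10)·λ' = +1.360680; +1.360680 ∉ [-0.2, 0.6) → out
#4 (-1,-1): internal coord -1 + (-1)·λ' = -0.763932; -0.763932 ∉ [-0.2, 0.6) → out
#5 (2,6): internal coord 2 + (6)·λ' = +0.583592; +0.583592 ∈ [-0.2, 0.6) → IN Λ
#6 (-1,-3): internal coord -1 + (-3)·λ' = -0.291796; -0.291796 ∉ [-0.2, 0.6) → out
#7 (0,1): internal coord 0 + (1)·λ' = -0.236068; -0.236068 ∉ [-0.2, 0.6) → out

5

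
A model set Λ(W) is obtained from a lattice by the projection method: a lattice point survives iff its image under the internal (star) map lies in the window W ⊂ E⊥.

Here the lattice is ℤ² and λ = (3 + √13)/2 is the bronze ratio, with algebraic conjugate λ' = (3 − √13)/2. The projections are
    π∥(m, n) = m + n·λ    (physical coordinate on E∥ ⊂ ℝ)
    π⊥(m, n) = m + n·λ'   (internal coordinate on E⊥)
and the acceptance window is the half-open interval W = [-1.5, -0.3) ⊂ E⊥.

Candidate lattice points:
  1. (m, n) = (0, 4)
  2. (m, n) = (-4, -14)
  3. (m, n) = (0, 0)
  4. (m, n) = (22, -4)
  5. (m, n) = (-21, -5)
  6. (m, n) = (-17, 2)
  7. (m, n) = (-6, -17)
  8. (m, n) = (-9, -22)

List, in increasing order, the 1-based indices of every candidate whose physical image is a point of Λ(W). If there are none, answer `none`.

1, 7

Compute λ' = (3−√13)/2 = -0.3028, so π⊥(m,n) = m -0.3028·n.
[1] lift (0,4): star map gives -1.2111; window check -1.5 ≤ -1.2111 < -0.3 is true → IN Λ
[2] lift (-4,-14): star map gives 0.2389; window check -1.5 ≤ 0.2389 < -0.3 is false → out
[3] lift (0,0): star map gives 0.0000; window check -1.5 ≤ 0.0000 < -0.3 is false → out
[4] lift (22,-4): star map gives 23.2111; window check -1.5 ≤ 23.2111 < -0.3 is false → out
[5] lift (-21,-5): star map gives -19.4861; window check -1.5 ≤ -19.4861 < -0.3 is false → out
[6] lift (-17,2): star map gives -17.6056; window check -1.5 ≤ -17.6056 < -0.3 is false → out
[7] lift (-6,-17): star map gives -0.8528; window check -1.5 ≤ -0.8528 < -0.3 is true → IN Λ
[8] lift (-9,-22): star map gives -2.3389; window check -1.5 ≤ -2.3389 < -0.3 is false → out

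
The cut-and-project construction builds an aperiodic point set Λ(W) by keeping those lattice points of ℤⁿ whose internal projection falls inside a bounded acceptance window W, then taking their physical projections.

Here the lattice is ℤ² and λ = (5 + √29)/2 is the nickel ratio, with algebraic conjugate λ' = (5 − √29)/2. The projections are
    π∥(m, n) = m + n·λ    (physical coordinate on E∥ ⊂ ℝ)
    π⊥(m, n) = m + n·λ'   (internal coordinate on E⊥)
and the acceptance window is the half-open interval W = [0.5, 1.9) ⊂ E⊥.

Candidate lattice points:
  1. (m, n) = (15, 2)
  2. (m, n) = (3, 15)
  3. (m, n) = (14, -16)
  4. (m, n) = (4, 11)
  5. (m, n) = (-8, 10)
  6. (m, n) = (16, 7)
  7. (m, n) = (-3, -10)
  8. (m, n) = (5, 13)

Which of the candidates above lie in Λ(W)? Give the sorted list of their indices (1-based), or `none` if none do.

4

Compute λ' = (5−√29)/2 = -0.192582, so π⊥(m,n) = m -0.192582·n.
[1] lift (15,2): star map gives 14.614835; window check 0.5 ≤ 14.614835 < 1.9 is false → out
[2] lift (3,15): star map gives 0.111264; window check 0.5 ≤ 0.111264 < 1.9 is false → out
[3] lift (14,-16): star map gives 17.081318; window check 0.5 ≤ 17.081318 < 1.9 is false → out
[4] lift (4,11): star map gives 1.881594; window check 0.5 ≤ 1.881594 < 1.9 is true → IN Λ
[5] lift (-8,10): star map gives -9.925824; window check 0.5 ≤ -9.925824 < 1.9 is false → out
[6] lift (16,7): star map gives 14.651923; window check 0.5 ≤ 14.651923 < 1.9 is false → out
[7] lift (-3,-10): star map gives -1.074176; window check 0.5 ≤ -1.074176 < 1.9 is false → out
[8] lift (5,13): star map gives 2.496429; window check 0.5 ≤ 2.496429 < 1.9 is false → out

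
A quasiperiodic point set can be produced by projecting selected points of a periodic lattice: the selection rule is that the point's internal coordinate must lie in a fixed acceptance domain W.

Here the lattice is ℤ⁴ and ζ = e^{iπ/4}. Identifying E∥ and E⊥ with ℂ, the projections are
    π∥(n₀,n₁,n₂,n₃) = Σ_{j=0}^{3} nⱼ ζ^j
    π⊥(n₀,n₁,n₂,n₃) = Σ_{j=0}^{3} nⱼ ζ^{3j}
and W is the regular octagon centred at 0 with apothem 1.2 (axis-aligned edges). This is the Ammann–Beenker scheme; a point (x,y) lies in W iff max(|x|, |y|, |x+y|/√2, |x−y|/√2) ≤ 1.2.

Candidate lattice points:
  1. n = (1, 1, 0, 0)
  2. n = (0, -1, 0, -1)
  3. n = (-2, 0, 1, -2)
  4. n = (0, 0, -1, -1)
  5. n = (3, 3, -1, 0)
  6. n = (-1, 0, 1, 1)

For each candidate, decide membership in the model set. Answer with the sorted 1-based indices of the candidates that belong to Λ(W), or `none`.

With ζ = e^{iπ/4} the internal vectors are ζ^0,ζ^3,ζ^6,ζ^9.
#1 (1, 1, 0, 0): internal (0.29289, 0.70711); octagon support 0.70711 vs apothem 1.2 → ∈ W
#2 (0, -1, 0, -1): internal (0.00000, -1.41421); octagon support 1.41421 vs apothem 1.2 → ∉ W
#3 (-2, 0, 1, -2): internal (-3.41421, -2.41421); octagon support 4.12132 vs apothem 1.2 → ∉ W
#4 (0, 0, -1, -1): internal (-0.70711, 0.29289); octagon support 0.70711 vs apothem 1.2 → ∈ W
#5 (3, 3, -1, 0): internal (0.87868, 3.12132); octagon support 3.12132 vs apothem 1.2 → ∉ W
#6 (-1, 0, 1, 1): internal (-0.29289, -0.29289); octagon support 0.41421 vs apothem 1.2 → ∈ W

1, 4, 6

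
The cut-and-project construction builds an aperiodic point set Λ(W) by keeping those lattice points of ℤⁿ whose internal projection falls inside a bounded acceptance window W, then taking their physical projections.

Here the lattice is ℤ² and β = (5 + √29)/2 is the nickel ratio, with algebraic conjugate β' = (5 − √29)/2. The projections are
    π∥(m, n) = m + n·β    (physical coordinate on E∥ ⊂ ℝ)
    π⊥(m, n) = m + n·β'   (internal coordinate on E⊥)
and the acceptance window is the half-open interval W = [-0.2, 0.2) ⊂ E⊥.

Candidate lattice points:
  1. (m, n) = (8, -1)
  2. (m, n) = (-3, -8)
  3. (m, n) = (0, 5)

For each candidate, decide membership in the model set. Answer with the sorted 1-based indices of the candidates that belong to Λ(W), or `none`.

none

Compute β' = (5−√29)/2 = -0.1926, so π⊥(m,n) = m -0.1926·n.
#1 (8,-1): internal coord 8 + (-1)·β' = +8.1926; +8.1926 ∉ [-0.2, 0.2) → out
#2 (-3,-8): internal coord -3 + (-8)·β' = -1.4593; -1.4593 ∉ [-0.2, 0.2) → out
#3 (0,5): internal coord 0 + (5)·β' = -0.9629; -0.9629 ∉ [-0.2, 0.2) → out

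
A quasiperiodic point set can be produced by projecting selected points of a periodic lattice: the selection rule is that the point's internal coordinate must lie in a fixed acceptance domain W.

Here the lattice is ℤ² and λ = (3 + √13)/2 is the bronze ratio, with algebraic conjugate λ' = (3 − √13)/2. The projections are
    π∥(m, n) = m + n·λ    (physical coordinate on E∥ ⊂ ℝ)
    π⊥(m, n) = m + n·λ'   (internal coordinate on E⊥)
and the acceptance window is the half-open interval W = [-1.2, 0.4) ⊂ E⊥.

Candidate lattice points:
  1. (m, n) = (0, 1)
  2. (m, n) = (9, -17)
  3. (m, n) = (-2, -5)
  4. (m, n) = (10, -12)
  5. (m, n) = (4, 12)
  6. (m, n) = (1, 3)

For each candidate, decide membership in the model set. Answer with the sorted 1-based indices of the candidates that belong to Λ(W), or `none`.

1, 3, 5, 6

Numerically λ ≈ 3.3028 and λ' = −1/λ ≈ -0.3028.
[1] lift (0,1): star map gives -0.3028; window check -1.2 ≤ -0.3028 < 0.4 is true → IN Λ
[2] lift (9,-17): star map gives 14.1472; window check -1.2 ≤ 14.1472 < 0.4 is false → out
[3] lift (-2,-5): star map gives -0.4861; window check -1.2 ≤ -0.4861 < 0.4 is true → IN Λ
[4] lift (10,-12): star map gives 13.6333; window check -1.2 ≤ 13.6333 < 0.4 is false → out
[5] lift (4,12): star map gives 0.3667; window check -1.2 ≤ 0.3667 < 0.4 is true → IN Λ
[6] lift (1,3): star map gives 0.0917; window check -1.2 ≤ 0.0917 < 0.4 is true → IN Λ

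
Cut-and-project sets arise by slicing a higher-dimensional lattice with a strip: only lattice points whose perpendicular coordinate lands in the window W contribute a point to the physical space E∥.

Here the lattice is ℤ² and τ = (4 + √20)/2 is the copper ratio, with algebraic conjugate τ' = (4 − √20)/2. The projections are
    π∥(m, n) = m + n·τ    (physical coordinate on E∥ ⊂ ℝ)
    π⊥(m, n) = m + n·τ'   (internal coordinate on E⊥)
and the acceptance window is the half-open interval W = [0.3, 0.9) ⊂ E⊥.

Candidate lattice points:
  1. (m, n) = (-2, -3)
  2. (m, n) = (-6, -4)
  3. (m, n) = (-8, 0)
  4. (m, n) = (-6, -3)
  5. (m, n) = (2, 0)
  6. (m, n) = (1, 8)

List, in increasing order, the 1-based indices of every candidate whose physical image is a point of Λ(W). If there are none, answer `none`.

Compute τ' = (4−√20)/2 = -0.2361, so π⊥(m,n) = m -0.2361·n.
#1 (-2,-3): internal coord -2 + (-3)·τ' = -1.2918; -1.2918 ∉ [0.3, 0.9) → out
#2 (-6,-4): internal coord -6 + (-4)·τ' = -5.0557; -5.0557 ∉ [0.3, 0.9) → out
#3 (-8,0): internal coord -8 + (0)·τ' = -8.0000; -8.0000 ∉ [0.3, 0.9) → out
#4 (-6,-3): internal coord -6 + (-3)·τ' = -5.2918; -5.2918 ∉ [0.3, 0.9) → out
#5 (2,0): internal coord 2 + (0)·τ' = +2.0000; +2.0000 ∉ [0.3, 0.9) → out
#6 (1,8): internal coord 1 + (8)·τ' = -0.8885; -0.8885 ∉ [0.3, 0.9) → out

none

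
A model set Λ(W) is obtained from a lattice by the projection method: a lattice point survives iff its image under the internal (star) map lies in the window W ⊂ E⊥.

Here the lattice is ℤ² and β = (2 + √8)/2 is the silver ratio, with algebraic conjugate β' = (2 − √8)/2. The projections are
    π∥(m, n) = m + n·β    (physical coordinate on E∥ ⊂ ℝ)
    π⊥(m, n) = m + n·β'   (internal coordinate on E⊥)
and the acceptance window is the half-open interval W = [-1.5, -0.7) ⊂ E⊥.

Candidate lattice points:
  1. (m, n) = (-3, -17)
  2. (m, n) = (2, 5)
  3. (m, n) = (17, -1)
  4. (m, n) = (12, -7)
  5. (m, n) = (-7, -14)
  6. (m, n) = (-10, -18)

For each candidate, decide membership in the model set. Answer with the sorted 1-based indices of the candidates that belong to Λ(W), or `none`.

β' = (2−√8)/2 ≈ -0.4142.
candidate 1: (m,n)=(-3,-17) → π∥ = -3-17·β ≈ -44.0416, π⊥ = -3-17·β' ≈ 4.0416 ∉ [-1.5, -0.7) ⇒ out
candidate 2: (m,n)=(2,5) → π∥ = 2+5·β ≈ 14.0711, π⊥ = 2+5·β' ≈ -0.0711 ∉ [-1.5, -0.7) ⇒ out
candidate 3: (m,n)=(17,-1) → π∥ = 17-1·β ≈ 14.5858, π⊥ = 17-1·β' ≈ 17.4142 ∉ [-1.5, -0.7) ⇒ out
candidate 4: (m,n)=(12,-7) → π∥ = 12-7·β ≈ -4.8995, π⊥ = 12-7·β' ≈ 14.8995 ∉ [-1.5, -0.7) ⇒ out
candidate 5: (m,n)=(-7,-14) → π∥ = -7-14·β ≈ -40.7990, π⊥ = -7-14·β' ≈ -1.2010 ∈ [-1.5, -0.7) ⇒ IN Λ
candidate 6: (m,n)=(-10,-18) → π∥ = -10-18·β ≈ -53.4558, π⊥ = -10-18·β' ≈ -2.5442 ∉ [-1.5, -0.7) ⇒ out

5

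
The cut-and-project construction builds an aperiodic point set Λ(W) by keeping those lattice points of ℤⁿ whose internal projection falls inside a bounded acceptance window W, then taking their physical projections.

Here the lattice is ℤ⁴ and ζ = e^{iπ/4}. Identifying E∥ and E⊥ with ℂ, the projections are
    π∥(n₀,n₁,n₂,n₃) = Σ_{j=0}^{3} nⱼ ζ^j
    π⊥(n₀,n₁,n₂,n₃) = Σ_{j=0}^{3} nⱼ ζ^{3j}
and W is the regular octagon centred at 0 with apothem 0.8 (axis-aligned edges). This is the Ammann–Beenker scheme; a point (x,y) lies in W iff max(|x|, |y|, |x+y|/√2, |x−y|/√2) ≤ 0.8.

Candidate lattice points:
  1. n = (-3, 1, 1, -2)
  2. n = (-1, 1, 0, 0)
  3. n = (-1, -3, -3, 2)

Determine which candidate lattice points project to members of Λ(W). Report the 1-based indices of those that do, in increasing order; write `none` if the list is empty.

none

With ζ = e^{iπ/4} the internal vectors are ζ^0,ζ^3,ζ^6,ζ^9.
candidate 1: n = (-3, 1, 1, -2) → π⊥ ≈ (-5.1213, -1.7071); max(|x|,|y|,|x±y|/√2) = 5.1213 > 0.8 ⇒ ∉ W
candidate 2: n = (-1, 1, 0, 0) → π⊥ ≈ (-1.7071, +0.7071); max(|x|,|y|,|x±y|/√2) = 1.7071 > 0.8 ⇒ ∉ W
candidate 3: n = (-1, -3, -3, 2) → π⊥ ≈ (+2.5355, +2.2929); max(|x|,|y|,|x±y|/√2) = 3.4142 > 0.8 ⇒ ∉ W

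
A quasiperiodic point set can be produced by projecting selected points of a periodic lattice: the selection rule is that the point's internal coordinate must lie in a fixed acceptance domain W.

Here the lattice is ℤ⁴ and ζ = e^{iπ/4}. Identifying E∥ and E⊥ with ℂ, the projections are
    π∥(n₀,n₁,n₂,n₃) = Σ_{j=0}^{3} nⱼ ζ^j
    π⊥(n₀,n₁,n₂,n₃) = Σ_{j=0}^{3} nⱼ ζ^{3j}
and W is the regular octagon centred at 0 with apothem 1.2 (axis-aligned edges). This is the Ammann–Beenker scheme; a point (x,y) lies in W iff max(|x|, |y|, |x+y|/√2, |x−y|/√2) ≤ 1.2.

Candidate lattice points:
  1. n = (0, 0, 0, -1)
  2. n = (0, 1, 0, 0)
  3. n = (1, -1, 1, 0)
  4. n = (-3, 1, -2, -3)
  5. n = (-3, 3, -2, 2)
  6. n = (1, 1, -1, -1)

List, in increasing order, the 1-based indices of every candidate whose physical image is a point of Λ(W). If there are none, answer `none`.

Internal map: ζ^{3j} for j=0..3 gives (1,0), (−√2/2,√2/2), (0,−1), (√2/2,√2/2).
#1 (0, 0, 0, -1): internal (-0.707107, -0.707107); octagon support 1.000000 vs apothem 1.2 → ∈ W
#2 (0, 1, 0, 0): internal (-0.707107, 0.707107); octagon support 1.000000 vs apothem 1.2 → ∈ W
#3 (1, -1, 1, 0): internal (1.707107, -1.707107); octagon support 2.414214 vs apothem 1.2 → ∉ W
#4 (-3, 1, -2, -3): internal (-5.828427, 0.585786); octagon support 5.828427 vs apothem 1.2 → ∉ W
#5 (-3, 3, -2, 2): internal (-3.707107, 5.535534); octagon support 6.535534 vs apothem 1.2 → ∉ W
#6 (1, 1, -1, -1): internal (-0.414214, 1.000000); octagon support 1.000000 vs apothem 1.2 → ∈ W

1, 2, 6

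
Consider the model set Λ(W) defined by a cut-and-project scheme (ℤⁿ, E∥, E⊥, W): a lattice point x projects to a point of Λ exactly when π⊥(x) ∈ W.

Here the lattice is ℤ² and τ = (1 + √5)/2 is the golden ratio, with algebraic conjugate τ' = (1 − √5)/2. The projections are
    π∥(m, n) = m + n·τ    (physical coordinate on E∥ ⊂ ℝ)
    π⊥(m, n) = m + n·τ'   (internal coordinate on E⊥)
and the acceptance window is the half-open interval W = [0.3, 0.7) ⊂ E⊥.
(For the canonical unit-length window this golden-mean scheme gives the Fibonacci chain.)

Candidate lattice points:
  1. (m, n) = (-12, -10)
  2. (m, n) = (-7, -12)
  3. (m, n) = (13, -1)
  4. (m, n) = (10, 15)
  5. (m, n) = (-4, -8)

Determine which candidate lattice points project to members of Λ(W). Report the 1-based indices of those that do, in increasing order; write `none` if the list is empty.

2

τ' = (1−√5)/2 ≈ -0.61803.
#1 (-12,-10): internal coord -12 + (-10)·τ' = -5.81966; -5.81966 ∉ [0.3, 0.7) → out
#2 (-7,-12): internal coord -7 + (-12)·τ' = +0.41641; +0.41641 ∈ [0.3, 0.7) → IN Λ
#3 (13,-1): internal coord 13 + (-1)·τ' = +13.61803; +13.61803 ∉ [0.3, 0.7) → out
#4 (10,15): internal coord 10 + (15)·τ' = +0.72949; +0.72949 ∉ [0.3, 0.7) → out
#5 (-4,-8): internal coord -4 + (-8)·τ' = +0.94427; +0.94427 ∉ [0.3, 0.7) → out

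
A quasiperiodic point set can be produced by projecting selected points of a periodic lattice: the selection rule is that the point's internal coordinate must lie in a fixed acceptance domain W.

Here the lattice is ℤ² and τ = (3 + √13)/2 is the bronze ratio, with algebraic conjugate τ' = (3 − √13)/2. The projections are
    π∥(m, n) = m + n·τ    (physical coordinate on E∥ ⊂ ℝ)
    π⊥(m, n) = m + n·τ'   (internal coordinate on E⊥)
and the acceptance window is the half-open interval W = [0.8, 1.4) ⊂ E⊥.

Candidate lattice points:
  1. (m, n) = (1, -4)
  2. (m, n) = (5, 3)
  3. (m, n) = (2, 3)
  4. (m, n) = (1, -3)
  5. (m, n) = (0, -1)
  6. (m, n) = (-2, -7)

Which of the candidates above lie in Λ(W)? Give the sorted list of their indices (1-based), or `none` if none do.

Compute τ' = (3−√13)/2 = -0.30278, so π⊥(m,n) = m -0.30278·n.
#1 (1,-4): internal coord 1 + (-4)·τ' = +2.21110; +2.21110 ∉ [0.8, 1.4) → out
#2 (5,3): internal coord 5 + (3)·τ' = +4.09167; +4.09167 ∉ [0.8, 1.4) → out
#3 (2,3): internal coord 2 + (3)·τ' = +1.09167; +1.09167 ∈ [0.8, 1.4) → IN Λ
#4 (1,-3): internal coord 1 + (-3)·τ' = +1.90833; +1.90833 ∉ [0.8, 1.4) → out
#5 (0,-1): internal coord 0 + (-1)·τ' = +0.30278; +0.30278 ∉ [0.8, 1.4) → out
#6 (-2,-7): internal coord -2 + (-7)·τ' = +0.11943; +0.11943 ∉ [0.8, 1.4) → out

3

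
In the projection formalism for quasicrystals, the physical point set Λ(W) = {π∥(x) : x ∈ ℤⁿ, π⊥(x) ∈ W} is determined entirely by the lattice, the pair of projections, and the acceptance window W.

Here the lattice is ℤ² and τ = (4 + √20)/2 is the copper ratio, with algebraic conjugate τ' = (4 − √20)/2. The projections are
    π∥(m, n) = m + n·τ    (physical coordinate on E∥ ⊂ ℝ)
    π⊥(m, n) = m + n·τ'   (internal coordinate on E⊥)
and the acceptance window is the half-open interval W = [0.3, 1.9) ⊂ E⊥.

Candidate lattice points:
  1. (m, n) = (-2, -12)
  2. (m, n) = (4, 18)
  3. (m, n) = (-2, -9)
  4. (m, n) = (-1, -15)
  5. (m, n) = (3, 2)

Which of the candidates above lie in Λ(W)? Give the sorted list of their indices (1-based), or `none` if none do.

Compute τ' = (4−√20)/2 = -0.236068, so π⊥(m,n) = m -0.236068·n.
#1 (-2,-12): internal coord -2 + (-12)·τ' = +0.832816; +0.832816 ∈ [0.3, 1.9) → IN Λ
#2 (4,18): internal coord 4 + (18)·τ' = -0.249224; -0.249224 ∉ [0.3, 1.9) → out
#3 (-2,-9): internal coord -2 + (-9)·τ' = +0.124612; +0.124612 ∉ [0.3, 1.9) → out
#4 (-1,-15): internal coord -1 + (-15)·τ' = +2.541020; +2.541020 ∉ [0.3, 1.9) → out
#5 (3,2): internal coord 3 + (2)·τ' = +2.527864; +2.527864 ∉ [0.3, 1.9) → out

1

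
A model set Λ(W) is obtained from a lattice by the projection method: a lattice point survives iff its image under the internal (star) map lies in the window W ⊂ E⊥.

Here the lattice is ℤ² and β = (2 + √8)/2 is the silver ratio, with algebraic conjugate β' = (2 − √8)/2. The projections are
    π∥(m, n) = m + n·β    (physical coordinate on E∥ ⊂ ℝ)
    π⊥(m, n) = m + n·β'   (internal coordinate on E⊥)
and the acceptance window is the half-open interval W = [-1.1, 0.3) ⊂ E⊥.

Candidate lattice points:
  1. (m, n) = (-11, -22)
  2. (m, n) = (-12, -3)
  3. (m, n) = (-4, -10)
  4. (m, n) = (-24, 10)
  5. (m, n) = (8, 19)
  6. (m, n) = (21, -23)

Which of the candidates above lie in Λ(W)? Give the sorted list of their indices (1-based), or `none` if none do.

3, 5

Numerically β ≈ 2.414214 and β' = −1/β ≈ -0.414214.
candidate 1: (m,n)=(-11,-22) → π∥ = -11-22·β ≈ -64.112698, π⊥ = -11-22·β' ≈ -1.887302 ∉ [-1.1, 0.3) ⇒ out
candidate 2: (m,n)=(-12,-3) → π∥ = -12-3·β ≈ -19.242641, π⊥ = -12-3·β' ≈ -10.757359 ∉ [-1.1, 0.3) ⇒ out
candidate 3: (m,n)=(-4,-10) → π∥ = -4-10·β ≈ -28.142136, π⊥ = -4-10·β' ≈ 0.142136 ∈ [-1.1, 0.3) ⇒ IN Λ
candidate 4: (m,n)=(-24,10) → π∥ = -24+10·β ≈ 0.142136, π⊥ = -24+10·β' ≈ -28.142136 ∉ [-1.1, 0.3) ⇒ out
candidate 5: (m,n)=(8,19) → π∥ = 8+19·β ≈ 53.870058, π⊥ = 8+19·β' ≈ 0.129942 ∈ [-1.1, 0.3) ⇒ IN Λ
candidate 6: (m,n)=(21,-23) → π∥ = 21-23·β ≈ -34.526912, π⊥ = 21-23·β' ≈ 30.526912 ∉ [-1.1, 0.3) ⇒ out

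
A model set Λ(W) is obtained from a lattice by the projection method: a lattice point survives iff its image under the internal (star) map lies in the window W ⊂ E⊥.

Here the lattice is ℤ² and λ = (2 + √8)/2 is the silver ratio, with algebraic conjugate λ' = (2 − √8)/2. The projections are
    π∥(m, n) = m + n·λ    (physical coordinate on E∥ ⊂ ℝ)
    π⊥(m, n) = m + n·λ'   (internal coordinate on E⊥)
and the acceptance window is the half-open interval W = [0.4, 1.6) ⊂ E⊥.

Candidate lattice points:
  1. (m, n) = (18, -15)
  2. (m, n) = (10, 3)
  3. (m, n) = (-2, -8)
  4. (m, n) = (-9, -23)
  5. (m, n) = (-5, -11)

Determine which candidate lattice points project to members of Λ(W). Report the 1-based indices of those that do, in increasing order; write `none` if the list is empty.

3, 4

Numerically λ ≈ 2.41421 and λ' = −1/λ ≈ -0.41421.
candidate 1: (m,n)=(18,-15) → π∥ = 18-15·λ ≈ -18.21320, π⊥ = 18-15·λ' ≈ 24.21320 ∉ [0.4, 1.6) ⇒ out
candidate 2: (m,n)=(10,3) → π∥ = 10+3·λ ≈ 17.24264, π⊥ = 10+3·λ' ≈ 8.75736 ∉ [0.4, 1.6) ⇒ out
candidate 3: (m,n)=(-2,-8) → π∥ = -2-8·λ ≈ -21.31371, π⊥ = -2-8·λ' ≈ 1.31371 ∈ [0.4, 1.6) ⇒ IN Λ
candidate 4: (m,n)=(-9,-23) → π∥ = -9-23·λ ≈ -64.52691, π⊥ = -9-23·λ' ≈ 0.52691 ∈ [0.4, 1.6) ⇒ IN Λ
candidate 5: (m,n)=(-5,-11) → π∥ = -5-11·λ ≈ -31.55635, π⊥ = -5-11·λ' ≈ -0.44365 ∉ [0.4, 1.6) ⇒ out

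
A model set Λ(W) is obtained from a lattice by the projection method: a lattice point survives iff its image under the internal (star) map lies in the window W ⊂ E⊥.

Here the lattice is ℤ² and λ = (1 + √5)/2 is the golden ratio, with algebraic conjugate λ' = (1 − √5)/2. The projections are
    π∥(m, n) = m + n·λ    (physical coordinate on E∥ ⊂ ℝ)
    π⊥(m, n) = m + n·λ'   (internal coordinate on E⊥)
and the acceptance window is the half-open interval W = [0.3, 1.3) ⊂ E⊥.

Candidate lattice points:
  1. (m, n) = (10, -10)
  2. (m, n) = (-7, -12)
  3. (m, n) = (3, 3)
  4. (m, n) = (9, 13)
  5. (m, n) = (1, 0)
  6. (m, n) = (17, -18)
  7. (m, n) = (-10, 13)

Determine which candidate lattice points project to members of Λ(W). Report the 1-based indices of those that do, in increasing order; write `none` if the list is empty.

2, 3, 4, 5

Compute λ' = (1−√5)/2 = -0.6180, so π⊥(m,n) = m -0.6180·n.
candidate 1: (m,n)=(10,-10) → π∥ = 10-10·λ ≈ -6.1803, π⊥ = 10-10·λ' ≈ 16.1803 ∉ [0.3, 1.3) ⇒ out
candidate 2: (m,n)=(-7,-12) → π∥ = -7-12·λ ≈ -26.4164, π⊥ = -7-12·λ' ≈ 0.4164 ∈ [0.3, 1.3) ⇒ IN Λ
candidate 3: (m,n)=(3,3) → π∥ = 3+3·λ ≈ 7.8541, π⊥ = 3+3·λ' ≈ 1.1459 ∈ [0.3, 1.3) ⇒ IN Λ
candidate 4: (m,n)=(9,13) → π∥ = 9+13·λ ≈ 30.0344, π⊥ = 9+13·λ' ≈ 0.9656 ∈ [0.3, 1.3) ⇒ IN Λ
candidate 5: (m,n)=(1,0) → π∥ = 1+0·λ ≈ 1.0000, π⊥ = 1+0·λ' ≈ 1.0000 ∈ [0.3, 1.3) ⇒ IN Λ
candidate 6: (m,n)=(17,-18) → π∥ = 17-18·λ ≈ -12.1246, π⊥ = 17-18·λ' ≈ 28.1246 ∉ [0.3, 1.3) ⇒ out
candidate 7: (m,n)=(-10,13) → π∥ = -10+13·λ ≈ 11.0344, π⊥ = -10+13·λ' ≈ -18.0344 ∉ [0.3, 1.3) ⇒ out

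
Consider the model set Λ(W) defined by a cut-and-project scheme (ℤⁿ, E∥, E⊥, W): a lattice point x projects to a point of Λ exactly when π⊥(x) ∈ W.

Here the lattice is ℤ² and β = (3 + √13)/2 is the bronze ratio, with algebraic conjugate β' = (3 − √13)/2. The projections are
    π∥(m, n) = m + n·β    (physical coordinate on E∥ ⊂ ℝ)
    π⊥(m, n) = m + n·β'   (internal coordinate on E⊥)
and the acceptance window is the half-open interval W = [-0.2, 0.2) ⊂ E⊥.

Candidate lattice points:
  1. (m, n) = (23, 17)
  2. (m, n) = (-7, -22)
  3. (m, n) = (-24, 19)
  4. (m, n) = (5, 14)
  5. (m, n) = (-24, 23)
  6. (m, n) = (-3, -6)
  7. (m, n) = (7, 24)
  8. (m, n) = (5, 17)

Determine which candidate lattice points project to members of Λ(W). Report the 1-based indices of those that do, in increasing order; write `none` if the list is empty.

8

Compute β' = (3−√13)/2 = -0.30278, so π⊥(m,n) = m -0.30278·n.
[1] lift (23,17): star map gives 17.85281; window check -0.2 ≤ 17.85281 < 0.2 is false → out
[2] lift (-7,-22): star map gives -0.33894; window check -0.2 ≤ -0.33894 < 0.2 is false → out
[3] lift (-24,19): star map gives -29.75274; window check -0.2 ≤ -29.75274 < 0.2 is false → out
[4] lift (5,14): star map gives 0.76114; window check -0.2 ≤ 0.76114 < 0.2 is false → out
[5] lift (-24,23): star map gives -30.96384; window check -0.2 ≤ -30.96384 < 0.2 is false → out
[6] lift (-3,-6): star map gives -1.18335; window check -0.2 ≤ -1.18335 < 0.2 is false → out
[7] lift (7,24): star map gives -0.26662; window check -0.2 ≤ -0.26662 < 0.2 is false → out
[8] lift (5,17): star map gives -0.14719; window check -0.2 ≤ -0.14719 < 0.2 is true → IN Λ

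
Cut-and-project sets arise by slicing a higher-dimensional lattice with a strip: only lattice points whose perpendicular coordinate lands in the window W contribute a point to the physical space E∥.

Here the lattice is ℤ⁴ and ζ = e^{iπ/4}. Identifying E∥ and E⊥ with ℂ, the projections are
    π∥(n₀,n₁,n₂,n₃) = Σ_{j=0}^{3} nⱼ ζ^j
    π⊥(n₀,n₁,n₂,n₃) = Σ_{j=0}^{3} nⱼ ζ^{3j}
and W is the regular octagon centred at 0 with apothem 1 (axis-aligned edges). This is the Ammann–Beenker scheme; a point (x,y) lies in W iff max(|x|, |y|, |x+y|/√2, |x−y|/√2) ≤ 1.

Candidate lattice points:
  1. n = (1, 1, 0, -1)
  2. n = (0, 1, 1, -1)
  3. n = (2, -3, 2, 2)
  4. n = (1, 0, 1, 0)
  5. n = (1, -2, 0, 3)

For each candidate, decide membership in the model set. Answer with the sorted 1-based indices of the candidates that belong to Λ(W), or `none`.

1

π⊥(n) = n₀ + n₁ζ³ + n₂ζ⁶ + n₃ζ⁹ where ζ = e^{iπ/4}.
candidate 1: n = (1, 1, 0, -1) → π⊥ ≈ (-0.414214, +0.000000); max(|x|,|y|,|x±y|/√2) = 0.414214 ≤ 1 ⇒ ∈ W
candidate 2: n = (0, 1, 1, -1) → π⊥ ≈ (-1.414214, -1.000000); max(|x|,|y|,|x±y|/√2) = 1.707107 > 1 ⇒ ∉ W
candidate 3: n = (2, -3, 2, 2) → π⊥ ≈ (+5.535534, -2.707107); max(|x|,|y|,|x±y|/√2) = 5.828427 > 1 ⇒ ∉ W
candidate 4: n = (1, 0, 1, 0) → π⊥ ≈ (+1.000000, -1.000000); max(|x|,|y|,|x±y|/√2) = 1.414214 > 1 ⇒ ∉ W
candidate 5: n = (1, -2, 0, 3) → π⊥ ≈ (+4.535534, +0.707107); max(|x|,|y|,|x±y|/√2) = 4.535534 > 1 ⇒ ∉ W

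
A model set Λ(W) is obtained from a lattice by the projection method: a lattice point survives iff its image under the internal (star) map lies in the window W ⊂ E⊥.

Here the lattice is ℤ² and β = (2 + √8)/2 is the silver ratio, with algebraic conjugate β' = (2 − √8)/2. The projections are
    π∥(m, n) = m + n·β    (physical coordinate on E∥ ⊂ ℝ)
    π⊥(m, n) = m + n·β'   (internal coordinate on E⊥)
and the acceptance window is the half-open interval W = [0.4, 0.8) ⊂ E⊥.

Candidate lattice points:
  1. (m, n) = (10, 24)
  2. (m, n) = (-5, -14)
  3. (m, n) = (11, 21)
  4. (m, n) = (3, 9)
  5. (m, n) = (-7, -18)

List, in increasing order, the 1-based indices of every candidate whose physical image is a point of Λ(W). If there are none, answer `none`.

2, 5

β' = (2−√8)/2 ≈ -0.414214.
candidate 1: (m,n)=(10,24) → π∥ = 10+24·β ≈ 67.941125, π⊥ = 10+24·β' ≈ 0.058875 ∉ [0.4, 0.8) ⇒ out
candidate 2: (m,n)=(-5,-14) → π∥ = -5-14·β ≈ -38.798990, π⊥ = -5-14·β' ≈ 0.798990 ∈ [0.4, 0.8) ⇒ IN Λ
candidate 3: (m,n)=(11,21) → π∥ = 11+21·β ≈ 61.698485, π⊥ = 11+21·β' ≈ 2.301515 ∉ [0.4, 0.8) ⇒ out
candidate 4: (m,n)=(3,9) → π∥ = 3+9·β ≈ 24.727922, π⊥ = 3+9·β' ≈ -0.727922 ∉ [0.4, 0.8) ⇒ out
candidate 5: (m,n)=(-7,-18) → π∥ = -7-18·β ≈ -50.455844, π⊥ = -7-18·β' ≈ 0.455844 ∈ [0.4, 0.8) ⇒ IN Λ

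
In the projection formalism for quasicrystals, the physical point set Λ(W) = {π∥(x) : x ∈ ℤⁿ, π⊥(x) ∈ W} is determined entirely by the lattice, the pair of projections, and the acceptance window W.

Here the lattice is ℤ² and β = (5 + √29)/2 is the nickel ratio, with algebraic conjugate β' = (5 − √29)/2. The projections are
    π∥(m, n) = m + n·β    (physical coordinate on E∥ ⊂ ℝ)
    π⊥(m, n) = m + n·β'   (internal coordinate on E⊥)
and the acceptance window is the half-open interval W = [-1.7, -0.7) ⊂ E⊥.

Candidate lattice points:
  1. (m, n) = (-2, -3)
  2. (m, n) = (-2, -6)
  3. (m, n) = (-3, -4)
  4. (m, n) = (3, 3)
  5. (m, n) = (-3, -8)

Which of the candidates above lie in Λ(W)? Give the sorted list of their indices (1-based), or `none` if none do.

Compute β' = (5−√29)/2 = -0.192582, so π⊥(m,n) = m -0.192582·n.
[1] lift (-2,-3): star map gives -1.422253; window check -1.7 ≤ -1.422253 < -0.7 is true → IN Λ
[2] lift (-2,-6): star map gives -0.844506; window check -1.7 ≤ -0.844506 < -0.7 is true → IN Λ
[3] lift (-3,-4): star map gives -2.229670; window check -1.7 ≤ -2.229670 < -0.7 is false → out
[4] lift (3,3): star map gives 2.422253; window check -1.7 ≤ 2.422253 < -0.7 is false → out
[5] lift (-3,-8): star map gives -1.459341; window check -1.7 ≤ -1.459341 < -0.7 is true → IN Λ

1, 2, 5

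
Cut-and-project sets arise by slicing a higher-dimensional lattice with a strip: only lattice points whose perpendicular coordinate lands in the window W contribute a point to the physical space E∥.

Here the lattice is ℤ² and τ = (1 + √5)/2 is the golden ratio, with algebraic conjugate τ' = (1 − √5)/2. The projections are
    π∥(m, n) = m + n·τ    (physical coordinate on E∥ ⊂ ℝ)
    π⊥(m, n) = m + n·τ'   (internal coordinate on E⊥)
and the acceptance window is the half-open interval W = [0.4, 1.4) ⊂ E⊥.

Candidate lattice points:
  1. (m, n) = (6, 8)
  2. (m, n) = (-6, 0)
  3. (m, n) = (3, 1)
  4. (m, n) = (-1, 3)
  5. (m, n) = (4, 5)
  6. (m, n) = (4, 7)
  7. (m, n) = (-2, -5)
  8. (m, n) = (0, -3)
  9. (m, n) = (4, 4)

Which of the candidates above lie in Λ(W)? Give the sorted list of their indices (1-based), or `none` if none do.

1, 5, 7

Compute τ' = (1−√5)/2 = -0.61803, so π⊥(m,n) = m -0.61803·n.
[1] lift (6,8): star map gives 1.05573; window check 0.4 ≤ 1.05573 < 1.4 is true → IN Λ
[2] lift (-6,0): star map gives -6.00000; window check 0.4 ≤ -6.00000 < 1.4 is false → out
[3] lift (3,1): star map gives 2.38197; window check 0.4 ≤ 2.38197 < 1.4 is false → out
[4] lift (-1,3): star map gives -2.85410; window check 0.4 ≤ -2.85410 < 1.4 is false → out
[5] lift (4,5): star map gives 0.90983; window check 0.4 ≤ 0.90983 < 1.4 is true → IN Λ
[6] lift (4,7): star map gives -0.32624; window check 0.4 ≤ -0.32624 < 1.4 is false → out
[7] lift (-2,-5): star map gives 1.09017; window check 0.4 ≤ 1.09017 < 1.4 is true → IN Λ
[8] lift (0,-3): star map gives 1.85410; window check 0.4 ≤ 1.85410 < 1.4 is false → out
[9] lift (4,4): star map gives 1.52786; window check 0.4 ≤ 1.52786 < 1.4 is false → out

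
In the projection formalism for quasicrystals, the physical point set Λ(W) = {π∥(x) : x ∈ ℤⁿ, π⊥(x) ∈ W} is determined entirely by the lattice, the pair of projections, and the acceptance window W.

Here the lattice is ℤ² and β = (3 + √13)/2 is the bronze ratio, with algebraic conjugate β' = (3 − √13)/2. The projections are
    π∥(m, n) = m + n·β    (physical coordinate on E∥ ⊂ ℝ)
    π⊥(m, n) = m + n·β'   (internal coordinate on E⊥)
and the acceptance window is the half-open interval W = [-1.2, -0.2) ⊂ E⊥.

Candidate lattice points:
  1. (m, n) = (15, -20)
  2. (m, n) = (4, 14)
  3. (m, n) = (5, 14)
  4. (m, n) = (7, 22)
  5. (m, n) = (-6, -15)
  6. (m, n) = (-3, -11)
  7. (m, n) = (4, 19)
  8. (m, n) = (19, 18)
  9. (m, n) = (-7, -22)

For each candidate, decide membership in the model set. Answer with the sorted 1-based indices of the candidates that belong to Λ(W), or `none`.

2, 9

Compute β' = (3−√13)/2 = -0.302776, so π⊥(m,n) = m -0.302776·n.
#1 (15,-20): internal coord 15 + (-20)·β' = +21.055513; +21.055513 ∉ [-1.2, -0.2) → out
#2 (4,14): internal coord 4 + (14)·β' = -0.238859; -0.238859 ∈ [-1.2, -0.2) → IN Λ
#3 (5,14): internal coord 5 + (14)·β' = +0.761141; +0.761141 ∉ [-1.2, -0.2) → out
#4 (7,22): internal coord 7 + (22)·β' = +0.338936; +0.338936 ∉ [-1.2, -0.2) → out
#5 (-6,-15): internal coord -6 + (-15)·β' = -1.458365; -1.458365 ∉ [-1.2, -0.2) → out
#6 (-3,-11): internal coord -3 + (-11)·β' = +0.330532; +0.330532 ∉ [-1.2, -0.2) → out
#7 (4,19): internal coord 4 + (19)·β' = -1.752737; -1.752737 ∉ [-1.2, -0.2) → out
#8 (19,18): internal coord 19 + (18)·β' = +13.550039; +13.550039 ∉ [-1.2, -0.2) → out
#9 (-7,-22): internal coord -7 + (-22)·β' = -0.338936; -0.338936 ∈ [-1.2, -0.2) → IN Λ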